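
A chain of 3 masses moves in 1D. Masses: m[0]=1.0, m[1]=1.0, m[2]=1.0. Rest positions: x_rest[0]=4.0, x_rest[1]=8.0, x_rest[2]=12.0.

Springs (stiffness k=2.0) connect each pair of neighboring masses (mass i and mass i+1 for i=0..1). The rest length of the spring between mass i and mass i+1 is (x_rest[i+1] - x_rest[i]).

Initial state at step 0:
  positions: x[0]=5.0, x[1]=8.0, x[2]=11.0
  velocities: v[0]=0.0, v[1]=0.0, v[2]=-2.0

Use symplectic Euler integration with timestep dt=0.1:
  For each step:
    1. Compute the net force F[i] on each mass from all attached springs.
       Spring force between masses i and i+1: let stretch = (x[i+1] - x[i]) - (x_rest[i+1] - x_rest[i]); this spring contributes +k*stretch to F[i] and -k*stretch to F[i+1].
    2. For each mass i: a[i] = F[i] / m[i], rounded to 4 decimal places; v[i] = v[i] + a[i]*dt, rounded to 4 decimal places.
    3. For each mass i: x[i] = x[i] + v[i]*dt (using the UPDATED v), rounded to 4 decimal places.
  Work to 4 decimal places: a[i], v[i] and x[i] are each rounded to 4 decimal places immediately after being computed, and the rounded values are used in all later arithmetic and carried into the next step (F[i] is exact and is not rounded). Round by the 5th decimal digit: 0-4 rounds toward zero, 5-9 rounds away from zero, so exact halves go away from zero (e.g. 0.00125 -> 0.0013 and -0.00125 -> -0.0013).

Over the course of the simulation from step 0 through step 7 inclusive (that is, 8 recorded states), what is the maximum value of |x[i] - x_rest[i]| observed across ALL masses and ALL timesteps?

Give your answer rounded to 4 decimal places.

Step 0: x=[5.0000 8.0000 11.0000] v=[0.0000 0.0000 -2.0000]
Step 1: x=[4.9800 8.0000 10.8200] v=[-0.2000 0.0000 -1.8000]
Step 2: x=[4.9404 7.9960 10.6636] v=[-0.3960 -0.0400 -1.5640]
Step 3: x=[4.8819 7.9842 10.5339] v=[-0.5849 -0.1176 -1.2975]
Step 4: x=[4.8055 7.9614 10.4332] v=[-0.7644 -0.2281 -1.0074]
Step 5: x=[4.7122 7.9249 10.3630] v=[-0.9332 -0.3649 -0.7018]
Step 6: x=[4.6031 7.8729 10.3241] v=[-1.0907 -0.5198 -0.3894]
Step 7: x=[4.4794 7.8046 10.3161] v=[-1.2367 -0.6835 -0.0796]
Max displacement = 1.6839

Answer: 1.6839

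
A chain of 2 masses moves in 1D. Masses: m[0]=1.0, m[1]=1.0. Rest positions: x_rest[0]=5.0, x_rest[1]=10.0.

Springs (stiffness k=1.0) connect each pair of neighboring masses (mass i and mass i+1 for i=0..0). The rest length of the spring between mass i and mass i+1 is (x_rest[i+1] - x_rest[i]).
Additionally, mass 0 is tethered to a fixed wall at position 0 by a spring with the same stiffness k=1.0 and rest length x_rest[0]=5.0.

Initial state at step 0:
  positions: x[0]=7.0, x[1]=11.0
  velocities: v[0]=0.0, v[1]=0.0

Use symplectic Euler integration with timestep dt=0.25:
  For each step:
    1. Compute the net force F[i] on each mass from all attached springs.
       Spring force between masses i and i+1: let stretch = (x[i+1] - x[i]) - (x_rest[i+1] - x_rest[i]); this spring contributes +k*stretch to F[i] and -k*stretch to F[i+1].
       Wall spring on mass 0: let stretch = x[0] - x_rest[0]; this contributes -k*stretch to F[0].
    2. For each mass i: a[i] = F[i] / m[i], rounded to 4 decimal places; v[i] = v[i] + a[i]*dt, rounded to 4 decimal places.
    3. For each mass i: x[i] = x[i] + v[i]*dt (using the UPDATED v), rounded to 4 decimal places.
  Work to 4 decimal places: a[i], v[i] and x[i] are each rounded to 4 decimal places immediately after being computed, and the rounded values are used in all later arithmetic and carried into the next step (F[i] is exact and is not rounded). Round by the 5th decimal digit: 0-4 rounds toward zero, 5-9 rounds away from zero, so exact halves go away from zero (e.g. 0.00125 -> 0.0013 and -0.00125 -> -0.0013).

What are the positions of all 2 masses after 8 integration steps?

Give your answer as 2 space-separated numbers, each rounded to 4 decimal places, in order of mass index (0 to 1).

Answer: 4.2852 11.0103

Derivation:
Step 0: x=[7.0000 11.0000] v=[0.0000 0.0000]
Step 1: x=[6.8125 11.0625] v=[-0.7500 0.2500]
Step 2: x=[6.4649 11.1719] v=[-1.3906 0.4375]
Step 3: x=[6.0074 11.2996] v=[-1.8301 0.5108]
Step 4: x=[5.5052 11.4091] v=[-2.0089 0.4378]
Step 5: x=[5.0279 11.4621] v=[-1.9092 0.2118]
Step 6: x=[4.6385 11.4254] v=[-1.5576 -0.1468]
Step 7: x=[4.3834 11.2770] v=[-1.0205 -0.5935]
Step 8: x=[4.2852 11.0103] v=[-0.3930 -1.0669]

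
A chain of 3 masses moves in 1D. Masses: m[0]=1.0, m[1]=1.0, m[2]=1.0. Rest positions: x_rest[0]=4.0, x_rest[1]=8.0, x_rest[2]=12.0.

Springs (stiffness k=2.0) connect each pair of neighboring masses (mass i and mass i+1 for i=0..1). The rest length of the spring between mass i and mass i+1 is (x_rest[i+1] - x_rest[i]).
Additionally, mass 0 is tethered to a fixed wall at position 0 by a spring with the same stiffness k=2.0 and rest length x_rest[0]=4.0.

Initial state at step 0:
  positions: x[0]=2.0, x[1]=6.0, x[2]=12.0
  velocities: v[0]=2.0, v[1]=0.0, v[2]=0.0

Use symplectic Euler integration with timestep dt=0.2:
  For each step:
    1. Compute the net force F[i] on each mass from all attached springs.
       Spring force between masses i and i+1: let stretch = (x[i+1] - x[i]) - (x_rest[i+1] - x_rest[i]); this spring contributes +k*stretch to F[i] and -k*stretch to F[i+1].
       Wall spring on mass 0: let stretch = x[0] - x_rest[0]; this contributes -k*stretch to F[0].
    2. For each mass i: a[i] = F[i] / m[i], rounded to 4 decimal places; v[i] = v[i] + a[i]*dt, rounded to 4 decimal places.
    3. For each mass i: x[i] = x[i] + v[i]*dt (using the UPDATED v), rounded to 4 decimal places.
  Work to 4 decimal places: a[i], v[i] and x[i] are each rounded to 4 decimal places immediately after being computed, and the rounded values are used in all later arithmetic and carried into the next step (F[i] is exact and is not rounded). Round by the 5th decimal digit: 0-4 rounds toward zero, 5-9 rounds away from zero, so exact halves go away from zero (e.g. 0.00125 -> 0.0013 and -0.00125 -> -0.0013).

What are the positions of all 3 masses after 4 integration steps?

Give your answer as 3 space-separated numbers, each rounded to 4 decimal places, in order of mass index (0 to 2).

Answer: 4.4423 7.5121 10.7704

Derivation:
Step 0: x=[2.0000 6.0000 12.0000] v=[2.0000 0.0000 0.0000]
Step 1: x=[2.5600 6.1600 11.8400] v=[2.8000 0.8000 -0.8000]
Step 2: x=[3.2032 6.4864 11.5456] v=[3.2160 1.6320 -1.4720]
Step 3: x=[3.8528 6.9549 11.1665] v=[3.2480 2.3424 -1.8957]
Step 4: x=[4.4423 7.5121 10.7704] v=[2.9477 2.7862 -1.9803]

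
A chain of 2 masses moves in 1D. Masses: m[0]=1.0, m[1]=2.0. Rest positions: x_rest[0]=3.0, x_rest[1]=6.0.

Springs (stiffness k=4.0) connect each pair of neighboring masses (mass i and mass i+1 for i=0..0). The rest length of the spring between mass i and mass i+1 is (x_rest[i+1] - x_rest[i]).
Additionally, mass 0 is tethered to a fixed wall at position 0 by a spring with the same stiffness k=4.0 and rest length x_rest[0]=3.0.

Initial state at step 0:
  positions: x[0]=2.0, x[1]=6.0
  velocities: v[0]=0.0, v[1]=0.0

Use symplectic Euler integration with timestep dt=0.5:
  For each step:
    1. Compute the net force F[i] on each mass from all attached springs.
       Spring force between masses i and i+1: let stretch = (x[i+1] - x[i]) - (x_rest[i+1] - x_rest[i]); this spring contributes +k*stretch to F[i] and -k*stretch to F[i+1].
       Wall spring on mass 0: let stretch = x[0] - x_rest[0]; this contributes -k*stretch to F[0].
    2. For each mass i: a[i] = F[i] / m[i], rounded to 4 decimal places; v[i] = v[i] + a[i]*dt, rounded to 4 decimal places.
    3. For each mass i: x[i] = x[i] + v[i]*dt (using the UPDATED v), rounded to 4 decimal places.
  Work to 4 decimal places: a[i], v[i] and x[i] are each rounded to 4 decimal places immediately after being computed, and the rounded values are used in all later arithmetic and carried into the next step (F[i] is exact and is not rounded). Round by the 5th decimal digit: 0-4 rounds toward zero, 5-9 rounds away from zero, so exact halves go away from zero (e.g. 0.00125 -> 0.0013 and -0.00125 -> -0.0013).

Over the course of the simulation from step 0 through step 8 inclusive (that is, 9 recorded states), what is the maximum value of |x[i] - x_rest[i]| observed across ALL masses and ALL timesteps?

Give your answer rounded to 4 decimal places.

Step 0: x=[2.0000 6.0000] v=[0.0000 0.0000]
Step 1: x=[4.0000 5.5000] v=[4.0000 -1.0000]
Step 2: x=[3.5000 5.7500] v=[-1.0000 0.5000]
Step 3: x=[1.7500 6.3750] v=[-3.5000 1.2500]
Step 4: x=[2.8750 6.1875] v=[2.2500 -0.3750]
Step 5: x=[4.4375 5.8438] v=[3.1250 -0.6875]
Step 6: x=[2.9688 6.2969] v=[-2.9374 0.9062]
Step 7: x=[1.8594 6.5860] v=[-2.2188 0.5781]
Step 8: x=[3.6172 6.0118] v=[3.5156 -1.1485]
Max displacement = 1.4375

Answer: 1.4375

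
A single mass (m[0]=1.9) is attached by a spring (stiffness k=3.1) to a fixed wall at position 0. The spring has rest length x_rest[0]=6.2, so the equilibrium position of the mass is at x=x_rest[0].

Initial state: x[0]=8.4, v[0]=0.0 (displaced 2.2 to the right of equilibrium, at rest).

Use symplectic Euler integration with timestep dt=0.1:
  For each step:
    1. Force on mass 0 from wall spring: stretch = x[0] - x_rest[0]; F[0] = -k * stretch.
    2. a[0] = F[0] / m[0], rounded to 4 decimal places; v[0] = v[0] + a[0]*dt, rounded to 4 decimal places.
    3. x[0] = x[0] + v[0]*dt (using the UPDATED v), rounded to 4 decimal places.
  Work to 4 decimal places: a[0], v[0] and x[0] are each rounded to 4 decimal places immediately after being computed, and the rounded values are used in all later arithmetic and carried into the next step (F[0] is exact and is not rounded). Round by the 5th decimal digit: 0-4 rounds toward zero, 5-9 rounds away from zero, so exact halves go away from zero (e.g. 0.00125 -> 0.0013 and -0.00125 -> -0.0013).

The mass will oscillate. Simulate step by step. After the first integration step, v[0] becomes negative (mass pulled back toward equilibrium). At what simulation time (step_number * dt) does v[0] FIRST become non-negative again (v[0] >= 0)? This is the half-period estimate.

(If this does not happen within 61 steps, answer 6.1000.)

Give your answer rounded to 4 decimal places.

Step 0: x=[8.4000] v=[0.0000]
Step 1: x=[8.3641] v=[-0.3590]
Step 2: x=[8.2929] v=[-0.7121]
Step 3: x=[8.1875] v=[-1.0536]
Step 4: x=[8.0497] v=[-1.3779]
Step 5: x=[7.8817] v=[-1.6797]
Step 6: x=[7.6863] v=[-1.9541]
Step 7: x=[7.4666] v=[-2.1966]
Step 8: x=[7.2263] v=[-2.4033]
Step 9: x=[6.9692] v=[-2.5708]
Step 10: x=[6.6996] v=[-2.6963]
Step 11: x=[6.4218] v=[-2.7778]
Step 12: x=[6.1404] v=[-2.8140]
Step 13: x=[5.8600] v=[-2.8043]
Step 14: x=[5.5851] v=[-2.7488]
Step 15: x=[5.3203] v=[-2.6485]
Step 16: x=[5.0698] v=[-2.5050]
Step 17: x=[4.8377] v=[-2.3206]
Step 18: x=[4.6279] v=[-2.0983]
Step 19: x=[4.4437] v=[-1.8418]
Step 20: x=[4.2882] v=[-1.5553]
Step 21: x=[4.1639] v=[-1.2434]
Step 22: x=[4.0728] v=[-0.9112]
Step 23: x=[4.0164] v=[-0.5641]
Step 24: x=[3.9956] v=[-0.2078]
Step 25: x=[4.0108] v=[0.1519]
First v>=0 after going negative at step 25, time=2.5000

Answer: 2.5000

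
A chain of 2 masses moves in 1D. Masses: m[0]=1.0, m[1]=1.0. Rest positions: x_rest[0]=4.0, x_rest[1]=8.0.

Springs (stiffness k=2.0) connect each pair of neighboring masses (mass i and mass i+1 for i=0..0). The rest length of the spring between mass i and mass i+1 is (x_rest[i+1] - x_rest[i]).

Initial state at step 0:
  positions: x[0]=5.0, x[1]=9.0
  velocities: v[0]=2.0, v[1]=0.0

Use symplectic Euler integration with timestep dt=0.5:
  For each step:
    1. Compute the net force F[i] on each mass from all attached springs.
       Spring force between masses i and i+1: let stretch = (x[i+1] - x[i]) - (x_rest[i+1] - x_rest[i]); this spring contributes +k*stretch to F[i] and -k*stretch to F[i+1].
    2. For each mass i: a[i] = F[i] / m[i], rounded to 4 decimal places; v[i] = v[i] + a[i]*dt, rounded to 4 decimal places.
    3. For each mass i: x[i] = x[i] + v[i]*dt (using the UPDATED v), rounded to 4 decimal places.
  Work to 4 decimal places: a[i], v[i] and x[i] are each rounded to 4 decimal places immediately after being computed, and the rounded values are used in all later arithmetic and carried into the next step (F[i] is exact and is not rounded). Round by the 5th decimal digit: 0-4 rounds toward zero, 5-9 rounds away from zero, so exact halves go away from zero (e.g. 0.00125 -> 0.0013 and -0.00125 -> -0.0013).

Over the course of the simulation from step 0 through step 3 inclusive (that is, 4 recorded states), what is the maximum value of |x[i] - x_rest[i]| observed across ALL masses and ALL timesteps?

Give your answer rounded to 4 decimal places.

Answer: 2.5000

Derivation:
Step 0: x=[5.0000 9.0000] v=[2.0000 0.0000]
Step 1: x=[6.0000 9.0000] v=[2.0000 0.0000]
Step 2: x=[6.5000 9.5000] v=[1.0000 1.0000]
Step 3: x=[6.5000 10.5000] v=[0.0000 2.0000]
Max displacement = 2.5000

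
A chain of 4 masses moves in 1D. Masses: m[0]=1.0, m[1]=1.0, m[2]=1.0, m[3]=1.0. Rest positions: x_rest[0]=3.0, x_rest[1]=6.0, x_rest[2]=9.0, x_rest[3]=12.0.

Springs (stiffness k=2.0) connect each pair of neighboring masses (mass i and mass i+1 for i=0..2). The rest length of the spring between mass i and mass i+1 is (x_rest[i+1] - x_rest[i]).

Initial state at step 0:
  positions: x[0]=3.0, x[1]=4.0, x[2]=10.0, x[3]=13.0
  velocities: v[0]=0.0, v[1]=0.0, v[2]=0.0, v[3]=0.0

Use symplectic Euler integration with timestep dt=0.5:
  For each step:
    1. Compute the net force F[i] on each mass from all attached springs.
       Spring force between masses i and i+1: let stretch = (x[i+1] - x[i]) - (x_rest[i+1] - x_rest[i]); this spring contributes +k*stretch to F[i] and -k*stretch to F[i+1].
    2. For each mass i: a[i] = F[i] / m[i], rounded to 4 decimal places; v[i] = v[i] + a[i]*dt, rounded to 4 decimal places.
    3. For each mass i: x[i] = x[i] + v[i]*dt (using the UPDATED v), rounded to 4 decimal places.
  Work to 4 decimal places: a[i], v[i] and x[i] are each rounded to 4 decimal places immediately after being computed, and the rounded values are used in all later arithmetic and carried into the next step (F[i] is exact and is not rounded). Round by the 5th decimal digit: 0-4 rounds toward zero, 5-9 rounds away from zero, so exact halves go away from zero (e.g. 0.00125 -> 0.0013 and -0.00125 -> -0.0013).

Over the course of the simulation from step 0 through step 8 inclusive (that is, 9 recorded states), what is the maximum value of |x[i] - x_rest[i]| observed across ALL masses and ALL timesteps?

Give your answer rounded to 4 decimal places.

Step 0: x=[3.0000 4.0000 10.0000 13.0000] v=[0.0000 0.0000 0.0000 0.0000]
Step 1: x=[2.0000 6.5000 8.5000 13.0000] v=[-2.0000 5.0000 -3.0000 0.0000]
Step 2: x=[1.7500 7.7500 8.2500 12.2500] v=[-0.5000 2.5000 -0.5000 -1.5000]
Step 3: x=[3.0000 6.2500 9.7500 11.0000] v=[2.5000 -3.0000 3.0000 -2.5000]
Step 4: x=[4.3750 4.8750 10.1250 10.6250] v=[2.7500 -2.7500 0.7500 -0.7500]
Step 5: x=[4.5000 5.8750 8.1250 11.5000] v=[0.2500 2.0000 -4.0000 1.7500]
Step 6: x=[3.8125 7.3125 6.6875 12.1875] v=[-1.3750 2.8750 -2.8750 1.3750]
Step 7: x=[3.3750 6.6875 8.3125 11.6250] v=[-0.8750 -1.2500 3.2500 -1.1250]
Step 8: x=[3.0938 5.2188 10.7813 10.9063] v=[-0.5625 -2.9375 4.9375 -1.4375]
Max displacement = 2.3125

Answer: 2.3125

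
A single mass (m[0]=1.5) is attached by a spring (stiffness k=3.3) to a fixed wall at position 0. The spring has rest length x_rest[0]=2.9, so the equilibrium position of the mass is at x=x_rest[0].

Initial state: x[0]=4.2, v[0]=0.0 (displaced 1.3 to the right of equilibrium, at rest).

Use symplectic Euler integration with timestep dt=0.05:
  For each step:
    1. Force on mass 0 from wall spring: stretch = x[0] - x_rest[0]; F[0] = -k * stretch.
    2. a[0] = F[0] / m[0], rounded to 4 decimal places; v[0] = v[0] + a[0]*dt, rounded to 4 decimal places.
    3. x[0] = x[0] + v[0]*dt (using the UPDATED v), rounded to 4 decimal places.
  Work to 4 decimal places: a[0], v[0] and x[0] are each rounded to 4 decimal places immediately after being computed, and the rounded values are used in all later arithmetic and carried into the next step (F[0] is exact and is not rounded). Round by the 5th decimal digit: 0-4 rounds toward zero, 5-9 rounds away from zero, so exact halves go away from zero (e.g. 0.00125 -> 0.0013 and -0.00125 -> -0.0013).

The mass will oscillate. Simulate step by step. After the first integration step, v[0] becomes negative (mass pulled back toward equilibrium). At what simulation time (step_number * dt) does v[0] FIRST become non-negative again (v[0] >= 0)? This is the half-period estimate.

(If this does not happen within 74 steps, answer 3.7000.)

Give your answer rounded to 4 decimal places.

Answer: 2.1500

Derivation:
Step 0: x=[4.2000] v=[0.0000]
Step 1: x=[4.1929] v=[-0.1430]
Step 2: x=[4.1786] v=[-0.2852]
Step 3: x=[4.1573] v=[-0.4258]
Step 4: x=[4.1291] v=[-0.5641]
Step 5: x=[4.0941] v=[-0.6993]
Step 6: x=[4.0526] v=[-0.8307]
Step 7: x=[4.0047] v=[-0.9575]
Step 8: x=[3.9508] v=[-1.0790]
Step 9: x=[3.8911] v=[-1.1946]
Step 10: x=[3.8259] v=[-1.3036]
Step 11: x=[3.7556] v=[-1.4055]
Step 12: x=[3.6806] v=[-1.4996]
Step 13: x=[3.6013] v=[-1.5855]
Step 14: x=[3.5182] v=[-1.6626]
Step 15: x=[3.4317] v=[-1.7306]
Step 16: x=[3.3422] v=[-1.7891]
Step 17: x=[3.2503] v=[-1.8377]
Step 18: x=[3.1565] v=[-1.8762]
Step 19: x=[3.0613] v=[-1.9044]
Step 20: x=[2.9652] v=[-1.9221]
Step 21: x=[2.8687] v=[-1.9293]
Step 22: x=[2.7724] v=[-1.9259]
Step 23: x=[2.6768] v=[-1.9119]
Step 24: x=[2.5824] v=[-1.8874]
Step 25: x=[2.4898] v=[-1.8525]
Step 26: x=[2.3994] v=[-1.8074]
Step 27: x=[2.3118] v=[-1.7523]
Step 28: x=[2.2274] v=[-1.6876]
Step 29: x=[2.1467] v=[-1.6136]
Step 30: x=[2.0702] v=[-1.5307]
Step 31: x=[1.9982] v=[-1.4394]
Step 32: x=[1.9312] v=[-1.3402]
Step 33: x=[1.8695] v=[-1.2336]
Step 34: x=[1.8135] v=[-1.1202]
Step 35: x=[1.7635] v=[-1.0007]
Step 36: x=[1.7197] v=[-0.8757]
Step 37: x=[1.6824] v=[-0.7459]
Step 38: x=[1.6518] v=[-0.6120]
Step 39: x=[1.6281] v=[-0.4747]
Step 40: x=[1.6114] v=[-0.3348]
Step 41: x=[1.6017] v=[-0.1931]
Step 42: x=[1.5992] v=[-0.0503]
Step 43: x=[1.6038] v=[0.0928]
First v>=0 after going negative at step 43, time=2.1500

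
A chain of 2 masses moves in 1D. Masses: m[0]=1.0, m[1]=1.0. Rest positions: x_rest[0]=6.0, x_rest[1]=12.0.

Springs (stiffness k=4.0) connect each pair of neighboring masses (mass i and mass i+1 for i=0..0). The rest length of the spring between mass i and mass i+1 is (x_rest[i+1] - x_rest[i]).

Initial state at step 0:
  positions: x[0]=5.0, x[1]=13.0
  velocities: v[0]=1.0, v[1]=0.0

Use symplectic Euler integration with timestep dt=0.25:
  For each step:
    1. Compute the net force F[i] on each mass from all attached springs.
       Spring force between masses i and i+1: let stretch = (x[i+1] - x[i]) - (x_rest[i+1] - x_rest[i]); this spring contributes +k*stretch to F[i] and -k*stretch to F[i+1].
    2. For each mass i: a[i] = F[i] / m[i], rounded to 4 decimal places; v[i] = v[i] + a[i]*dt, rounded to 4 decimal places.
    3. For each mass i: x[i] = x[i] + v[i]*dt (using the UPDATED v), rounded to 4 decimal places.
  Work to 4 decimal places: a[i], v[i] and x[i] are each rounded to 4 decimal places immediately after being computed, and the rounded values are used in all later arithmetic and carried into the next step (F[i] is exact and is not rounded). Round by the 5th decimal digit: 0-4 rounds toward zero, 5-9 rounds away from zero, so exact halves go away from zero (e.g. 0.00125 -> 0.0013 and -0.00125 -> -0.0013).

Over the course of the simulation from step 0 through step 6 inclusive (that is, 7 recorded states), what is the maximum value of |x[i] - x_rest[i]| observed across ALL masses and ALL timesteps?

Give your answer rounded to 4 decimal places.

Step 0: x=[5.0000 13.0000] v=[1.0000 0.0000]
Step 1: x=[5.7500 12.5000] v=[3.0000 -2.0000]
Step 2: x=[6.6875 11.8125] v=[3.7500 -2.7500]
Step 3: x=[7.4063 11.3438] v=[2.8750 -1.8750]
Step 4: x=[7.6094 11.3907] v=[0.8125 0.1875]
Step 5: x=[7.2579 11.9923] v=[-1.4062 2.4062]
Step 6: x=[6.5900 12.9103] v=[-2.6718 3.6718]
Max displacement = 1.6094

Answer: 1.6094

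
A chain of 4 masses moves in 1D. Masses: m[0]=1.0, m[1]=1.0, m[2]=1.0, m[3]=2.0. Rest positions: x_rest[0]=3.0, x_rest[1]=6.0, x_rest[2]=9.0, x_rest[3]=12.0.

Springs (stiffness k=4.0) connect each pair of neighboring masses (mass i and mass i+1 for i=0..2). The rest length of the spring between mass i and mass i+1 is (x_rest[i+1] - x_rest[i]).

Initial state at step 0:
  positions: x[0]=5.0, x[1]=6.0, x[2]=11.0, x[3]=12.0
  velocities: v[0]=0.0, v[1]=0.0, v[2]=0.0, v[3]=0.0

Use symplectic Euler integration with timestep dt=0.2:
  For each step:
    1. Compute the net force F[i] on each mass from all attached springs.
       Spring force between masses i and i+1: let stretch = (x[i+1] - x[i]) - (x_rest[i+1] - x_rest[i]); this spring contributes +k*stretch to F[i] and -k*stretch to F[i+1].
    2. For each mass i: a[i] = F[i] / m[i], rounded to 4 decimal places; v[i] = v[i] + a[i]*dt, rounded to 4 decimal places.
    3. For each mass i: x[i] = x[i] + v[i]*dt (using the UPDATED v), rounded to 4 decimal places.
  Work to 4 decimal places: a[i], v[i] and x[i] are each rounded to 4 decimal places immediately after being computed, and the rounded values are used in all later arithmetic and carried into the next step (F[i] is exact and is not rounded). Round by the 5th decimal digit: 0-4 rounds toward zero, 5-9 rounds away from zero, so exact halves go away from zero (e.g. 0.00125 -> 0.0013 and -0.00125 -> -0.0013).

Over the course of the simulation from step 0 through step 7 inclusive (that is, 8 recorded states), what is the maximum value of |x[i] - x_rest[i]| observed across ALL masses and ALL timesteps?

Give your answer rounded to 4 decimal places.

Answer: 2.2690

Derivation:
Step 0: x=[5.0000 6.0000 11.0000 12.0000] v=[0.0000 0.0000 0.0000 0.0000]
Step 1: x=[4.6800 6.6400 10.3600 12.1600] v=[-1.6000 3.2000 -3.2000 0.8000]
Step 2: x=[4.1936 7.5616 9.4128 12.4160] v=[-2.4320 4.6080 -4.7360 1.2800]
Step 3: x=[3.7661 8.2405 8.6499 12.6717] v=[-2.1376 3.3946 -3.8144 1.2787]
Step 4: x=[3.5745 8.2690 8.4650 12.8457] v=[-0.9581 0.1426 -0.9245 0.8700]
Step 5: x=[3.6540 7.5778 8.9497 12.9092] v=[0.3975 -3.4562 2.4233 0.3177]
Step 6: x=[3.8813 6.4783 9.8484 12.8960] v=[1.1365 -5.4977 4.4934 -0.0661]
Step 7: x=[4.0441 5.5025 10.6955 12.8790] v=[0.8141 -4.8792 4.2354 -0.0851]
Max displacement = 2.2690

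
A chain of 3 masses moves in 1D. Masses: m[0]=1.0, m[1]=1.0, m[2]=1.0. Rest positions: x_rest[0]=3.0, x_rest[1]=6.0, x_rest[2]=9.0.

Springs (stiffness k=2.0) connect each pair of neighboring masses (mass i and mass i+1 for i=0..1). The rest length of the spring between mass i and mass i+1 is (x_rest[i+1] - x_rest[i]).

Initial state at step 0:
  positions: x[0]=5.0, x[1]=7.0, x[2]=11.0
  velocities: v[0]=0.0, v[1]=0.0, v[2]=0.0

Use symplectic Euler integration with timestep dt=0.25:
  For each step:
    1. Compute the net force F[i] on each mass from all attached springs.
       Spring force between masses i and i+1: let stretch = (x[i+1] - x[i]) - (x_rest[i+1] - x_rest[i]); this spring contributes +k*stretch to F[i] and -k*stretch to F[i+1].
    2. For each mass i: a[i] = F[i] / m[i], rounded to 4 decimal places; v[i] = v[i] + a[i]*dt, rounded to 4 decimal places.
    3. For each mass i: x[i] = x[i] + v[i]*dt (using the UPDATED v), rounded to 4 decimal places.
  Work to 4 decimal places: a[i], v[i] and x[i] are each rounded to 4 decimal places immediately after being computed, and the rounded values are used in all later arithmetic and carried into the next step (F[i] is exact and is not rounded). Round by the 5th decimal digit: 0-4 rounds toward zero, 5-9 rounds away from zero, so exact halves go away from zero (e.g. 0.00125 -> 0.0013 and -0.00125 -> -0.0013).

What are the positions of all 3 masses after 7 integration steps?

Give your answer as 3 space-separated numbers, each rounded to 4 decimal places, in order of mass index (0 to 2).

Answer: 4.6511 7.6979 10.6511

Derivation:
Step 0: x=[5.0000 7.0000 11.0000] v=[0.0000 0.0000 0.0000]
Step 1: x=[4.8750 7.2500 10.8750] v=[-0.5000 1.0000 -0.5000]
Step 2: x=[4.6719 7.6563 10.6719] v=[-0.8125 1.6250 -0.8125]
Step 3: x=[4.4668 8.0665 10.4668] v=[-0.8203 1.6406 -0.8203]
Step 4: x=[4.3367 8.3267 10.3367] v=[-0.5205 1.0409 -0.5205]
Step 5: x=[4.3303 8.3394 10.3303] v=[-0.0255 0.0509 -0.0255]
Step 6: x=[4.4501 8.0999 10.4501] v=[0.4791 -0.9582 0.4791]
Step 7: x=[4.6511 7.6979 10.6511] v=[0.8040 -1.6080 0.8040]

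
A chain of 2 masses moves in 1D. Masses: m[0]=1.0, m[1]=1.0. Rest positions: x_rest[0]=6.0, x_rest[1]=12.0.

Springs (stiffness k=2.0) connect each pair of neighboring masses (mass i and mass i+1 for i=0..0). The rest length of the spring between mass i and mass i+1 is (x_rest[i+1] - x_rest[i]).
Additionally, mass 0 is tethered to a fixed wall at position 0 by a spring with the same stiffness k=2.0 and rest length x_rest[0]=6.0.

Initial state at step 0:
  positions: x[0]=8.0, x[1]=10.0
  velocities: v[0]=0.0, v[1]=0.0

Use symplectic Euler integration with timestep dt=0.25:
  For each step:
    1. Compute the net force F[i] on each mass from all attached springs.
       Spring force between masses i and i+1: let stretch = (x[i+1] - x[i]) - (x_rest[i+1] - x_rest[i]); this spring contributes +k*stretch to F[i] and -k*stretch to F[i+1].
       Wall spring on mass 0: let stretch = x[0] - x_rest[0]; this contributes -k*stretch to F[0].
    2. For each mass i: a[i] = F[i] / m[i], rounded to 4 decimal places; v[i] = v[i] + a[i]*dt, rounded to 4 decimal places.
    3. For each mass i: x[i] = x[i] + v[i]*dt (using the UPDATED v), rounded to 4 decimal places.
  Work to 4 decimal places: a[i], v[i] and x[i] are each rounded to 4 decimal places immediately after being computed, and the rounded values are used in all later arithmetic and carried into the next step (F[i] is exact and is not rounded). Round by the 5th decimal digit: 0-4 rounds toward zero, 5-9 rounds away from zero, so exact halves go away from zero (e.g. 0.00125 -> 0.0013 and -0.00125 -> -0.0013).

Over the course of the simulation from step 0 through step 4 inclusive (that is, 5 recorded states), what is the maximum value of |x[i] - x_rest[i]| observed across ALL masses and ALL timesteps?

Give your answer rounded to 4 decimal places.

Answer: 2.2973

Derivation:
Step 0: x=[8.0000 10.0000] v=[0.0000 0.0000]
Step 1: x=[7.2500 10.5000] v=[-3.0000 2.0000]
Step 2: x=[6.0000 11.3438] v=[-5.0000 3.3750]
Step 3: x=[4.6680 12.2696] v=[-5.3281 3.7031]
Step 4: x=[3.7027 12.9952] v=[-3.8613 2.9023]
Max displacement = 2.2973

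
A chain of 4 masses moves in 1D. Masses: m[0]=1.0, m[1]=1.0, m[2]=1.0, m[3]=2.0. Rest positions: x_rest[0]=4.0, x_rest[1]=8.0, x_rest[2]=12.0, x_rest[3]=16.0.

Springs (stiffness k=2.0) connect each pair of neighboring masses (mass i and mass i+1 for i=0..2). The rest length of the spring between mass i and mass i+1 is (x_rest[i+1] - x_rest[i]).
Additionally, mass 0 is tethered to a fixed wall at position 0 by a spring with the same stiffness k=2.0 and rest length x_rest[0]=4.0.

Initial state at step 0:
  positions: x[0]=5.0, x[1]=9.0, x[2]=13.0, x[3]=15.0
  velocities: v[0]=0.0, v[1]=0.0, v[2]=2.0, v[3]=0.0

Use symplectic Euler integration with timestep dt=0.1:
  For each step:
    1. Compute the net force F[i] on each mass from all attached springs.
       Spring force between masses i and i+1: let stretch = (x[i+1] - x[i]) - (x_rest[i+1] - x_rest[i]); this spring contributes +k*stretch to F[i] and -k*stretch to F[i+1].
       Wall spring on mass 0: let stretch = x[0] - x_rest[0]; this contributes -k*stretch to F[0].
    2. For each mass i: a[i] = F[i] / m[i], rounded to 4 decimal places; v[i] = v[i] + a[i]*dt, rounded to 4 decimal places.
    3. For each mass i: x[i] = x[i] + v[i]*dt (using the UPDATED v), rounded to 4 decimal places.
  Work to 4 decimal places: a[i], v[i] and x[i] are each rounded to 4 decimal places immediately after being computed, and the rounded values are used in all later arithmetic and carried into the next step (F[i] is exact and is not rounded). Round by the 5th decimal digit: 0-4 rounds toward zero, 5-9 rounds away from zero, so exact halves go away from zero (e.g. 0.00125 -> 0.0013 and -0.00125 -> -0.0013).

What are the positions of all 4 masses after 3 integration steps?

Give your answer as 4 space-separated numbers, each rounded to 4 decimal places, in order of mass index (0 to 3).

Answer: 4.8840 9.0098 13.3383 15.1249

Derivation:
Step 0: x=[5.0000 9.0000 13.0000 15.0000] v=[0.0000 0.0000 2.0000 0.0000]
Step 1: x=[4.9800 9.0000 13.1600 15.0200] v=[-0.2000 0.0000 1.6000 0.2000]
Step 2: x=[4.9408 9.0028 13.2740 15.0614] v=[-0.3920 0.0280 1.1400 0.4140]
Step 3: x=[4.8840 9.0098 13.3383 15.1249] v=[-0.5678 0.0698 0.6432 0.6353]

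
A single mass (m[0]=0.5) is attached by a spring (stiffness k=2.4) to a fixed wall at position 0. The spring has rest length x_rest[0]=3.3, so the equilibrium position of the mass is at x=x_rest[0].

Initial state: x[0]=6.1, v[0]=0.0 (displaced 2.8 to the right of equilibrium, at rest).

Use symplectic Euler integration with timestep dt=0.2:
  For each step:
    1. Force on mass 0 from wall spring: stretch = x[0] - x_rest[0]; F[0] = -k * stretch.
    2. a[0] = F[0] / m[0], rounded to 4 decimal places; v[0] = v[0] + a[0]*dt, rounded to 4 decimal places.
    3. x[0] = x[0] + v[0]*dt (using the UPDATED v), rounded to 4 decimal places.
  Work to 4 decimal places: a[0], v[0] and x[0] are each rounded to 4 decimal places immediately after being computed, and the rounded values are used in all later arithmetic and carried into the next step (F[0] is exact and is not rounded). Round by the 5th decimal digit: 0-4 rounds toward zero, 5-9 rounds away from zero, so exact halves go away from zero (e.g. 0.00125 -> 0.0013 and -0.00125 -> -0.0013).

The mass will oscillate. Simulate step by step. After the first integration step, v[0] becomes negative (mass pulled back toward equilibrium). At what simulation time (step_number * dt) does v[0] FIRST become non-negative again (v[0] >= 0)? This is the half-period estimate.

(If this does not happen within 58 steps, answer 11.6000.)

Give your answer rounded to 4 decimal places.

Step 0: x=[6.1000] v=[0.0000]
Step 1: x=[5.5624] v=[-2.6880]
Step 2: x=[4.5904] v=[-4.8599]
Step 3: x=[3.3707] v=[-6.0987]
Step 4: x=[2.1374] v=[-6.1666]
Step 5: x=[1.1273] v=[-5.0505]
Step 6: x=[0.5344] v=[-2.9647]
Step 7: x=[0.4725] v=[-0.3097]
Step 8: x=[0.9534] v=[2.4047]
First v>=0 after going negative at step 8, time=1.6000

Answer: 1.6000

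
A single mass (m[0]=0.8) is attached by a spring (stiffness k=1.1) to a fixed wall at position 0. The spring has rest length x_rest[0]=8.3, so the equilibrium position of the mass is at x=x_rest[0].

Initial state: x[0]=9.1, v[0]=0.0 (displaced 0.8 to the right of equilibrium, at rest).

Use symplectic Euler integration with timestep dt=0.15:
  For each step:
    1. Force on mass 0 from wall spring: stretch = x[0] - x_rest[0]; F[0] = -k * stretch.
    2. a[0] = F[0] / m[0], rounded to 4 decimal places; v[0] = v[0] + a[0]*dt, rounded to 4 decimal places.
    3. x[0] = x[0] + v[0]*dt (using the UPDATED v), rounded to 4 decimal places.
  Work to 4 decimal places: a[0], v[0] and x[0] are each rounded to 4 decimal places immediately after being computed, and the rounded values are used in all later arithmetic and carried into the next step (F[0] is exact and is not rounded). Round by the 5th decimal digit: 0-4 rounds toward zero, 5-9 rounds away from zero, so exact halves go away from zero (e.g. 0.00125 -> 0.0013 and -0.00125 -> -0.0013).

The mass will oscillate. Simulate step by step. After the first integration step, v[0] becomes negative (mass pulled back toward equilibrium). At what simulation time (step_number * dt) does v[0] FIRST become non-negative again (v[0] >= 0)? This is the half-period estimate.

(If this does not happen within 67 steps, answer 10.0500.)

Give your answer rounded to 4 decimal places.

Step 0: x=[9.1000] v=[0.0000]
Step 1: x=[9.0753] v=[-0.1650]
Step 2: x=[9.0266] v=[-0.3249]
Step 3: x=[8.9554] v=[-0.4748]
Step 4: x=[8.8639] v=[-0.6100]
Step 5: x=[8.7550] v=[-0.7263]
Step 6: x=[8.6320] v=[-0.8201]
Step 7: x=[8.4987] v=[-0.8886]
Step 8: x=[8.3593] v=[-0.9296]
Step 9: x=[8.2180] v=[-0.9418]
Step 10: x=[8.0793] v=[-0.9249]
Step 11: x=[7.9474] v=[-0.8794]
Step 12: x=[7.8264] v=[-0.8067]
Step 13: x=[7.7201] v=[-0.7090]
Step 14: x=[7.6317] v=[-0.5894]
Step 15: x=[7.5640] v=[-0.4516]
Step 16: x=[7.5190] v=[-0.2998]
Step 17: x=[7.4982] v=[-0.1387]
Step 18: x=[7.5022] v=[0.0267]
First v>=0 after going negative at step 18, time=2.7000

Answer: 2.7000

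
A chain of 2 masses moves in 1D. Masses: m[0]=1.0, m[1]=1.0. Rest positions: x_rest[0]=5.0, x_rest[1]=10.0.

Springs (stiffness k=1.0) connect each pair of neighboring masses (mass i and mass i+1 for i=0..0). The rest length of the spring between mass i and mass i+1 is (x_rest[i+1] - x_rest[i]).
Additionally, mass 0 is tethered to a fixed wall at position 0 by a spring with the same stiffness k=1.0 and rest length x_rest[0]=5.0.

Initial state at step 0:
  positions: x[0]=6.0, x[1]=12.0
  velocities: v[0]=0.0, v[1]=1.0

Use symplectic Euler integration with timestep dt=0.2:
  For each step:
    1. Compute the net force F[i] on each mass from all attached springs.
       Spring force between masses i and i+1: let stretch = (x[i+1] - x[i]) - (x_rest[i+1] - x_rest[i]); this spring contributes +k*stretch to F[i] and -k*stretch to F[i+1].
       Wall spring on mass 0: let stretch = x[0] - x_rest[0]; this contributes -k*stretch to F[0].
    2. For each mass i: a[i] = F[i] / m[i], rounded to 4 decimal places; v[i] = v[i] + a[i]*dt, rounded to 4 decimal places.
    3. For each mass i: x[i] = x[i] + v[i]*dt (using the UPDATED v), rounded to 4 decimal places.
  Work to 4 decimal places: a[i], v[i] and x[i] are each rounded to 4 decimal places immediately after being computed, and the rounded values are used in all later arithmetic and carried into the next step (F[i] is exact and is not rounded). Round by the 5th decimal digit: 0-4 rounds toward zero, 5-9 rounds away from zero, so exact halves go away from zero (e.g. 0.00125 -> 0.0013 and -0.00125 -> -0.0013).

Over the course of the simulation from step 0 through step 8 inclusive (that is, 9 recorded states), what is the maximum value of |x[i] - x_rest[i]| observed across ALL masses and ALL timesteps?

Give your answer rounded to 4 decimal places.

Answer: 2.3469

Derivation:
Step 0: x=[6.0000 12.0000] v=[0.0000 1.0000]
Step 1: x=[6.0000 12.1600] v=[0.0000 0.8000]
Step 2: x=[6.0064 12.2736] v=[0.0320 0.5680]
Step 3: x=[6.0232 12.3365] v=[0.0842 0.3146]
Step 4: x=[6.0516 12.3469] v=[0.1422 0.0519]
Step 5: x=[6.0898 12.3055] v=[0.1909 -0.2072]
Step 6: x=[6.1330 12.2154] v=[0.2161 -0.4503]
Step 7: x=[6.1742 12.0820] v=[0.2060 -0.6668]
Step 8: x=[6.2047 11.9123] v=[0.1527 -0.8484]
Max displacement = 2.3469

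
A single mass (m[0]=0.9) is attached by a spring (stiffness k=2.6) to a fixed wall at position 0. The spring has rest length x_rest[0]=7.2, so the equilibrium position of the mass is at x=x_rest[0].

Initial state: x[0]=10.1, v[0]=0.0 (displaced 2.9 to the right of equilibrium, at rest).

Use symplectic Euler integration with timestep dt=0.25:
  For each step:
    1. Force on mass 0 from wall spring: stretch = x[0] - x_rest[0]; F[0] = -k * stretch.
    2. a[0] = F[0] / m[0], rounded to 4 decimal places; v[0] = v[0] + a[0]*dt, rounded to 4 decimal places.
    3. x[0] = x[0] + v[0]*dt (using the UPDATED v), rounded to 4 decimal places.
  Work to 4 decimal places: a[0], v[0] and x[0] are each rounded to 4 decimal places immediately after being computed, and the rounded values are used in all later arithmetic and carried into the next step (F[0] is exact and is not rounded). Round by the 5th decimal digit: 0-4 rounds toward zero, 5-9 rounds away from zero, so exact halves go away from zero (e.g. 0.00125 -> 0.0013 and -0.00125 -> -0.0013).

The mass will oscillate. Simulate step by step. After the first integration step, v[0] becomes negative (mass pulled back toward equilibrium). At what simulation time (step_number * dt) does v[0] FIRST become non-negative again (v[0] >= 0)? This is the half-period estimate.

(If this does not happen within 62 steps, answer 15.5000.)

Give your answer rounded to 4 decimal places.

Answer: 2.0000

Derivation:
Step 0: x=[10.1000] v=[0.0000]
Step 1: x=[9.5764] v=[-2.0945]
Step 2: x=[8.6237] v=[-3.8108]
Step 3: x=[7.4140] v=[-4.8390]
Step 4: x=[6.1656] v=[-4.9936]
Step 5: x=[5.1040] v=[-4.2465]
Step 6: x=[4.4208] v=[-2.7327]
Step 7: x=[4.2394] v=[-0.7255]
Step 8: x=[4.5926] v=[1.4127]
First v>=0 after going negative at step 8, time=2.0000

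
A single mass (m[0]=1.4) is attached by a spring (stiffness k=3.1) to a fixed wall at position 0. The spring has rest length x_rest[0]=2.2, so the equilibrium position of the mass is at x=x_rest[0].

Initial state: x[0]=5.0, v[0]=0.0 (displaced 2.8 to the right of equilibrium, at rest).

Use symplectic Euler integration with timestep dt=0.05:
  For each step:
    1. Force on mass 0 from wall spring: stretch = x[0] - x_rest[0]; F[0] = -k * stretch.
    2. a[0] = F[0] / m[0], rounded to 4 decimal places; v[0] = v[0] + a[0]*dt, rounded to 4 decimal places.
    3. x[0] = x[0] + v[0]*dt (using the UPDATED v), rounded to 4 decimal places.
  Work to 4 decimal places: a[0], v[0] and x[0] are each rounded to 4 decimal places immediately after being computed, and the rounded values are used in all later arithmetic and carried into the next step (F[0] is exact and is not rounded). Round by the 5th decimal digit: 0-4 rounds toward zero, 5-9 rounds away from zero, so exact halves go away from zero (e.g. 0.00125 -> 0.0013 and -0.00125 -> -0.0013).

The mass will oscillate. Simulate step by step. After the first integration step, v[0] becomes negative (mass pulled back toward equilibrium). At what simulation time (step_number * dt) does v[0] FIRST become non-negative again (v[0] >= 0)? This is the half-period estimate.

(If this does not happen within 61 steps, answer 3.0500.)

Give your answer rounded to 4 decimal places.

Answer: 2.1500

Derivation:
Step 0: x=[5.0000] v=[0.0000]
Step 1: x=[4.9845] v=[-0.3100]
Step 2: x=[4.9536] v=[-0.6183]
Step 3: x=[4.9074] v=[-0.9232]
Step 4: x=[4.8463] v=[-1.2230]
Step 5: x=[4.7705] v=[-1.5160]
Step 6: x=[4.6805] v=[-1.8006]
Step 7: x=[4.5767] v=[-2.0752]
Step 8: x=[4.4598] v=[-2.3383]
Step 9: x=[4.3304] v=[-2.5885]
Step 10: x=[4.1892] v=[-2.8244]
Step 11: x=[4.0370] v=[-3.0446]
Step 12: x=[3.8746] v=[-3.2480]
Step 13: x=[3.7029] v=[-3.4334]
Step 14: x=[3.5229] v=[-3.5998]
Step 15: x=[3.3356] v=[-3.7463]
Step 16: x=[3.1420] v=[-3.8720]
Step 17: x=[2.9432] v=[-3.9763]
Step 18: x=[2.7403] v=[-4.0586]
Step 19: x=[2.5344] v=[-4.1184]
Step 20: x=[2.3266] v=[-4.1554]
Step 21: x=[2.1181] v=[-4.1694]
Step 22: x=[1.9101] v=[-4.1603]
Step 23: x=[1.7037] v=[-4.1282]
Step 24: x=[1.5000] v=[-4.0733]
Step 25: x=[1.3002] v=[-3.9958]
Step 26: x=[1.1054] v=[-3.8962]
Step 27: x=[0.9167] v=[-3.7750]
Step 28: x=[0.7351] v=[-3.6329]
Step 29: x=[0.5616] v=[-3.4707]
Step 30: x=[0.3971] v=[-3.2893]
Step 31: x=[0.2426] v=[-3.0897]
Step 32: x=[0.0990] v=[-2.8730]
Step 33: x=[-0.0330] v=[-2.6404]
Step 34: x=[-0.1527] v=[-2.3932]
Step 35: x=[-0.2593] v=[-2.1327]
Step 36: x=[-0.3523] v=[-1.8604]
Step 37: x=[-0.4312] v=[-1.5778]
Step 38: x=[-0.4955] v=[-1.2865]
Step 39: x=[-0.5449] v=[-0.9881]
Step 40: x=[-0.5791] v=[-0.6842]
Step 41: x=[-0.5979] v=[-0.3765]
Step 42: x=[-0.6012] v=[-0.0667]
Step 43: x=[-0.5890] v=[0.2434]
First v>=0 after going negative at step 43, time=2.1500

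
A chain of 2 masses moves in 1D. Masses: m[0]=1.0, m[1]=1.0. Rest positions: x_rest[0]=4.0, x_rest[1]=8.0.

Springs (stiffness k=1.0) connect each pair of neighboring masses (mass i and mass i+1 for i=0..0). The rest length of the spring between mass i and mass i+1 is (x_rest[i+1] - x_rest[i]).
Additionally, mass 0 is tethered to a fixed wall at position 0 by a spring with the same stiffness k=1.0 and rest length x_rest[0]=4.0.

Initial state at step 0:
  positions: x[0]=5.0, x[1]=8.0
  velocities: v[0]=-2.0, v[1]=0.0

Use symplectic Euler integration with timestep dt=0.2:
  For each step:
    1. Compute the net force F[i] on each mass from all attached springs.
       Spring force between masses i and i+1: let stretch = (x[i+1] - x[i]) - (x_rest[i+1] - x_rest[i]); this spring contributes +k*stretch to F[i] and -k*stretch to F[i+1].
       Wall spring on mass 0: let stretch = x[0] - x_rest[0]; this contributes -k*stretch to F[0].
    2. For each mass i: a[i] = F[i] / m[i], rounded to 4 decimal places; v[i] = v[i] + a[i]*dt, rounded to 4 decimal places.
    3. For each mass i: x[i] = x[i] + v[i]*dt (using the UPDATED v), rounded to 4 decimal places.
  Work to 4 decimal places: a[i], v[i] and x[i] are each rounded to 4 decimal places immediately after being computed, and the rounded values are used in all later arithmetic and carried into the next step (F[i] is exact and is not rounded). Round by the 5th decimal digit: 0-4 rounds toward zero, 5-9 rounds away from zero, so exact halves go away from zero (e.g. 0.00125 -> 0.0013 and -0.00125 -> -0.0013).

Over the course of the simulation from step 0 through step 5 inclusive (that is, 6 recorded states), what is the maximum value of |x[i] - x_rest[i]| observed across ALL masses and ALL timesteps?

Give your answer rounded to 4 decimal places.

Answer: 1.3671

Derivation:
Step 0: x=[5.0000 8.0000] v=[-2.0000 0.0000]
Step 1: x=[4.5200 8.0400] v=[-2.4000 0.2000]
Step 2: x=[4.0000 8.0992] v=[-2.6000 0.2960]
Step 3: x=[3.4840 8.1544] v=[-2.5802 0.2762]
Step 4: x=[3.0154 8.1828] v=[-2.3429 0.1421]
Step 5: x=[2.6329 8.1645] v=[-1.9125 -0.0914]
Max displacement = 1.3671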